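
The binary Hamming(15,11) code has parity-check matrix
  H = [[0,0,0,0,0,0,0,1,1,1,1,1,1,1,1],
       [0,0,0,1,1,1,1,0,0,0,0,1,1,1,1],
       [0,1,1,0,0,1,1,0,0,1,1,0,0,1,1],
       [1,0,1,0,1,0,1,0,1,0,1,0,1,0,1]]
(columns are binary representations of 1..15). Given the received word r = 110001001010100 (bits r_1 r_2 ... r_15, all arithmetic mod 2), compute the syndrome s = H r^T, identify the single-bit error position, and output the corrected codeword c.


s = (1, 0, 1, 0)^T, error position = 10, corrected codeword c = 110001001110100

Compute s = H r^T mod 2 one row at a time:
  s_1 = 0 + 1 + 0 + 1 + 0 + 1 + 0 + 0 = 3 ≡ 1 (mod 2).
  s_2 = 0 + 0 + 1 + 0 + 0 + 1 + 0 + 0 = 2 ≡ 0 (mod 2).
  s_3 = 1 + 0 + 1 + 0 + 0 + 1 + 0 + 0 = 3 ≡ 1 (mod 2).
  s_4 = 1 + 0 + 0 + 0 + 1 + 1 + 1 + 0 = 4 ≡ 0 (mod 2).
s = (1, 0, 1, 0)^T — this equals column 10 of H (binary 1010), so error is at position 10.
Correct: flip bit 10 of r = 110001001010100 to get c = 110001001110100.


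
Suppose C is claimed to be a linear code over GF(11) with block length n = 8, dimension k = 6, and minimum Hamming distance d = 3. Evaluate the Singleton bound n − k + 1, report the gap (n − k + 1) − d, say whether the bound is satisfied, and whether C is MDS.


Singleton RHS = n − k + 1 = 3, slack = 0, bound satisfied, MDS.

Singleton bound: d ≤ n − k + 1.
Here n = 8, k = 6, so n − k + 1 = 3.
Given d = 3, check d ≤ 3: YES.
Slack = (n − k + 1) − d = 0.
The code is MDS (slack = 0).
Description: the claimed parameters are [8, 6, 3]_11; such a code would be MDS (meets Singleton bound).


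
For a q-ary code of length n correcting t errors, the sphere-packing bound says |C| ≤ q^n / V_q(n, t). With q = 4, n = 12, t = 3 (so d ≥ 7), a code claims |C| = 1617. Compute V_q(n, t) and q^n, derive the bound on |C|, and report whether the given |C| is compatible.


V_q(n, t) = 6571, q^n = 16777216, Hamming bound = 2553, |C| = 1617 ≤ bound (satisfied).

Step 1: Compute V_q(n, t) = Σ_{j=0}^3 C(n, j) (q−1)^j.
  j = 0: C(12,0)·(3)^0 = 1·1 = 1.
  j = 1: C(12,1)·(3)^1 = 12·3 = 36.
  j = 2: C(12,2)·(3)^2 = 66·9 = 594.
  j = 3: C(12,3)·(3)^3 = 220·27 = 5940.
  V_q(n, t) = 1 + 36 + 594 + 5940 = 6571.
Step 2: q^n = 4^12 = 16777216.
Step 3: Hamming bound ⌊q^n / V_q(n,t)⌋ = ⌊16777216/6571⌋ = 2553.
Step 4: Compare |C| = 1617 to 2553: satisfied.
The claimed |C| lies below the Hamming bound.


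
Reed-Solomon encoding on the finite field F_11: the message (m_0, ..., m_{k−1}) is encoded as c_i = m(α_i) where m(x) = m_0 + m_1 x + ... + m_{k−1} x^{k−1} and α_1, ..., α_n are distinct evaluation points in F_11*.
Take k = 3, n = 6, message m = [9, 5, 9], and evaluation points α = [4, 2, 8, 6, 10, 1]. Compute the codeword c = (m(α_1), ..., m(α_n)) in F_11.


c = [8, 0, 9, 0, 2, 1]

Message polynomial: m(x) = 9 + 5·x + 9·x^2 (mod 11).
For each evaluation point α_i, compute m(α_i) mod 11:
  α_1 = 4: Horner steps 9 → 8 → 8, so m(4) = 8.
  α_2 = 2: Horner steps 9 → 1 → 0, so m(2) = 0.
  α_3 = 8: Horner steps 9 → 0 → 9, so m(8) = 9.
  α_4 = 6: Horner steps 9 → 4 → 0, so m(6) = 0.
  α_5 = 10: Horner steps 9 → 7 → 2, so m(10) = 2.
  α_6 = 1: Horner steps 9 → 3 → 1, so m(1) = 1.
Codeword c = [8, 0, 9, 0, 2, 1] ∈ F_11^6.


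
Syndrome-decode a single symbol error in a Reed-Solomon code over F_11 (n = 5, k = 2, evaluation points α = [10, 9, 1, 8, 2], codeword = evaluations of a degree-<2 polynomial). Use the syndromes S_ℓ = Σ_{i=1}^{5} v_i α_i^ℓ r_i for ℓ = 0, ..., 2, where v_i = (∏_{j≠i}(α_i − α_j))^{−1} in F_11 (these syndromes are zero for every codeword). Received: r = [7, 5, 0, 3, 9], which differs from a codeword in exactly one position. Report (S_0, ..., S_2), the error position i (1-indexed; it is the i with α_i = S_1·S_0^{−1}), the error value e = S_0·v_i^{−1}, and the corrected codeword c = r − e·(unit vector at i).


S = (8, 5, 10), error at position 5, error magnitude e = 7, c = [7, 5, 0, 3, 2].

Step 1: column multipliers v_i = (∏_{j≠i}(α_i − α_j))^{−1} mod 11.
  i = 1 (α = 10): (10−9)(10−1)(10−8)(10−2) = 1·9·2·8 = 144 ≡ 1, so v_1 = 1^{−1} = 1 (mod 11).
  i = 2 (α = 9): (9−10)(9−1)(9−8)(9−2) = (−1)·8·1·7 = −56 ≡ 10, so v_2 = 10^{−1} = 10 (mod 11).
  i = 3 (α = 1): (1−10)(1−9)(1−8)(1−2) = (−9)·(−8)·(−7)·(−1) = 504 ≡ 9, so v_3 = 9^{−1} = 5 (mod 11).
  i = 4 (α = 8): (8−10)(8−9)(8−1)(8−2) = (−2)·(−1)·7·6 = 84 ≡ 7, so v_4 = 7^{−1} = 8 (mod 11).
  i = 5 (α = 2): (2−10)(2−9)(2−1)(2−8) = (−8)·(−7)·1·(−6) = −336 ≡ 5, so v_5 = 5^{−1} = 9 (mod 11).
  v = [1, 10, 5, 8, 9].
Step 2: syndromes of r = [7, 5, 0, 3, 9] (all sums mod 11).
  S_0 = Σ v_i r_i = 1·7 + 10·5 + 5·0 + 8·3 + 9·9 = 162 ≡ 8.
  S_1 = Σ v_i α_i r_i = 1·10·7 + 10·9·5 + 5·1·0 + 8·8·3 + 9·2·9 = 874 ≡ 5.
  α_i^2 mod 11 = [1, 4, 1, 9, 4].
  S_2 = Σ v_i α_i^2 r_i = 1·1·7 + 10·4·5 + 5·1·0 + 8·9·3 + 9·4·9 = 747 ≡ 10.
  S = (8, 5, 10) ≠ 0, so r is not a codeword (an error is present).
Step 3: locate the error. For a single error e at position i, S_ℓ = v_i·e·α_i^ℓ, so α_err = S_1/S_0.
  S_0^{−1} = 8^{−1} = 7 (mod 11), so α_err = 5·7 = 35 ≡ 2 = α_5. Error position i = 5.
  Consistency check: S_2/S_1 = 10·9 = 90 ≡ 2 = α_err ✓ (single-error assumption holds).
Step 4: error magnitude e = S_0/v_5 = S_0·∏_{j≠5}(α_5 − α_j) = 8·5 = 40 ≡ 7 (mod 11).
Step 5: correct position 5: c_5 = r_5 − e = 9 − 7 ≡ 2 (mod 11). Hence c = [7, 5, 0, 3, 2].
  Check: interpolating c through the α_i gives m(x) = 9 + 2·x (degree < 2) with m(α_i) = c_i for every i, so c is indeed a codeword.


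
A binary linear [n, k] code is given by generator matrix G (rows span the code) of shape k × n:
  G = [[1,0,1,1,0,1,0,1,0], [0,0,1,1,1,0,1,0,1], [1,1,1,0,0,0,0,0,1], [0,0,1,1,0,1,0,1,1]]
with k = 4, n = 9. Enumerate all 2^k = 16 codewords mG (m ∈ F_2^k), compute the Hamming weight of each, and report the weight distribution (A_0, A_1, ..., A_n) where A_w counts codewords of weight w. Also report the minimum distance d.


Weight distribution: A_0 = 1, A_2 = 2, A_4 = 2, A_5 = 8, A_6 = 2, A_8 = 1. Minimum distance d = 2.

Enumerate all 2^4 = 16 messages m ∈ F_2^4.
For each, compute codeword c = mG in F_2^9, then tally its weight.
  m = 0000 → c = 000000000, weight = 0.
  m = 1000 → c = 101101010, weight = 5.
  m = 0100 → c = 001110101, weight = 5.
  m = 1100 → c = 100011111, weight = 6.
  m = 0010 → c = 111000001, weight = 4.
  m = 1010 → c = 010101011, weight = 5.
  m = 0110 → c = 110110100, weight = 5.
  m = 1110 → c = 011011110, weight = 6.
  m = 0001 → c = 001101011, weight = 5.
  m = 1001 → c = 100000001, weight = 2.
  m = 0101 → c = 000011110, weight = 4.
  m = 1101 → c = 101110100, weight = 5.
  m = 0011 → c = 110101010, weight = 5.
  m = 1011 → c = 011000000, weight = 2.
  m = 0111 → c = 111011111, weight = 8.
  m = 1111 → c = 010110101, weight = 5.
Tally weights:
  weight 0: 1 codewords.
  weight 2: 2 codewords.
  weight 4: 2 codewords.
  weight 5: 8 codewords.
  weight 6: 2 codewords.
  weight 8: 1 codewords.
Minimum distance d = smallest w > 0 with A_w > 0 = 2.
Sanity: Σ A_w = 16 = 2^4 = 16 ✓.


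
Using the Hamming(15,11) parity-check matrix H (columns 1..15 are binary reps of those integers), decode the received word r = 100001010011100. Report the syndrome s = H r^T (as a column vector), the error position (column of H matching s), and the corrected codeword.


s = (0, 1, 0, 1)^T, error position = 5, corrected codeword c = 100011010011100

Compute s = H r^T mod 2 one row at a time:
  s_1 = 1 + 0 + 0 + 1 + 1 + 1 + 0 + 0 = 4 ≡ 0 (mod 2).
  s_2 = 0 + 0 + 1 + 0 + 1 + 1 + 0 + 0 = 3 ≡ 1 (mod 2).
  s_3 = 0 + 0 + 1 + 0 + 0 + 1 + 0 + 0 = 2 ≡ 0 (mod 2).
  s_4 = 1 + 0 + 0 + 0 + 0 + 1 + 1 + 0 = 3 ≡ 1 (mod 2).
s = (0, 1, 0, 1)^T — this equals column 5 of H (binary 0101), so error is at position 5.
Correct: flip bit 5 of r = 100001010011100 to get c = 100011010011100.


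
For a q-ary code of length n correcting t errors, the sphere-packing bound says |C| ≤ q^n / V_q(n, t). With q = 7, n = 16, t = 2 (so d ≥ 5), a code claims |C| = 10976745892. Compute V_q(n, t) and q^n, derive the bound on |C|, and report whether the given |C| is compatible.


V_q(n, t) = 4417, q^n = 33232930569601, Hamming bound = 7523869270, |C| = 10976745892 > bound (violated).

Step 1: Compute V_q(n, t) = Σ_{j=0}^2 C(n, j) (q−1)^j.
  j = 0: C(16,0)·(6)^0 = 1·1 = 1.
  j = 1: C(16,1)·(6)^1 = 16·6 = 96.
  j = 2: C(16,2)·(6)^2 = 120·36 = 4320.
  V_q(n, t) = 1 + 96 + 4320 = 4417.
Step 2: q^n = 7^16 = 33232930569601.
Step 3: Hamming bound ⌊q^n / V_q(n,t)⌋ = ⌊33232930569601/4417⌋ = 7523869270.
Step 4: Compare |C| = 10976745892 to 7523869270: violated.
The claimed |C| lies above the Hamming bound, so no 7-ary code of length 16 with d ≥ 5 can have 10976745892 codewords.


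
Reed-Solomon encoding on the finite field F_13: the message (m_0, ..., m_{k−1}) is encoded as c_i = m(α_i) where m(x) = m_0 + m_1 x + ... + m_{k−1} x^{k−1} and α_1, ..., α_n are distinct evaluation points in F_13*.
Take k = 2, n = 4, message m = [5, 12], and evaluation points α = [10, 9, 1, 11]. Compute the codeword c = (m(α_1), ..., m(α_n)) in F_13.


c = [8, 9, 4, 7]

Message polynomial: m(x) = 5 + 12·x (mod 13).
For each evaluation point α_i, compute m(α_i) mod 13:
  α_1 = 10: Horner steps 12 → 8, so m(10) = 8.
  α_2 = 9: Horner steps 12 → 9, so m(9) = 9.
  α_3 = 1: Horner steps 12 → 4, so m(1) = 4.
  α_4 = 11: Horner steps 12 → 7, so m(11) = 7.
Codeword c = [8, 9, 4, 7] ∈ F_13^4.


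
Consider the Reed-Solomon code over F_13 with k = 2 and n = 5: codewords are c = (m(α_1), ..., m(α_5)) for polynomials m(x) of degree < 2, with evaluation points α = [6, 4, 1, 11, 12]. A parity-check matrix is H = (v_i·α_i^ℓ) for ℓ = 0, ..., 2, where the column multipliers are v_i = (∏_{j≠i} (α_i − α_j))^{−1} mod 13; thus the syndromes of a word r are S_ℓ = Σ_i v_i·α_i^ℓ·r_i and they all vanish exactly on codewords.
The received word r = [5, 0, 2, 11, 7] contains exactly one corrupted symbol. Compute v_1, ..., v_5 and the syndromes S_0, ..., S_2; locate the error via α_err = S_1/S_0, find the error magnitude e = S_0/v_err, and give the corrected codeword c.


S = (10, 10, 10), error at position 3, error magnitude e = 3, c = [5, 0, 12, 11, 7].

Step 1: column multipliers v_i = (∏_{j≠i}(α_i − α_j))^{−1} mod 13.
  i = 1 (α = 6): (6−4)(6−1)(6−11)(6−12) = 2·5·(−5)·(−6) = 300 ≡ 1, so v_1 = 1^{−1} = 1 (mod 13).
  i = 2 (α = 4): (4−6)(4−1)(4−11)(4−12) = (−2)·3·(−7)·(−8) = −336 ≡ 2, so v_2 = 2^{−1} = 7 (mod 13).
  i = 3 (α = 1): (1−6)(1−4)(1−11)(1−12) = (−5)·(−3)·(−10)·(−11) = 1650 ≡ 12, so v_3 = 12^{−1} = 12 (mod 13).
  i = 4 (α = 11): (11−6)(11−4)(11−1)(11−12) = 5·7·10·(−1) = −350 ≡ 1, so v_4 = 1^{−1} = 1 (mod 13).
  i = 5 (α = 12): (12−6)(12−4)(12−1)(12−11) = 6·8·11·1 = 528 ≡ 8, so v_5 = 8^{−1} = 5 (mod 13).
  v = [1, 7, 12, 1, 5].
Step 2: syndromes of r = [5, 0, 2, 11, 7] (all sums mod 13).
  S_0 = Σ v_i r_i = 1·5 + 7·0 + 12·2 + 1·11 + 5·7 = 75 ≡ 10.
  S_1 = Σ v_i α_i r_i = 1·6·5 + 7·4·0 + 12·1·2 + 1·11·11 + 5·12·7 = 595 ≡ 10.
  α_i^2 mod 13 = [10, 3, 1, 4, 1].
  S_2 = Σ v_i α_i^2 r_i = 1·10·5 + 7·3·0 + 12·1·2 + 1·4·11 + 5·1·7 = 153 ≡ 10.
  S = (10, 10, 10) ≠ 0, so r is not a codeword (an error is present).
Step 3: locate the error. For a single error e at position i, S_ℓ = v_i·e·α_i^ℓ, so α_err = S_1/S_0.
  S_0^{−1} = 10^{−1} = 4 (mod 13), so α_err = 10·4 = 40 ≡ 1 = α_3. Error position i = 3.
  Consistency check: S_2/S_1 = 10·4 = 40 ≡ 1 = α_err ✓ (single-error assumption holds).
Step 4: error magnitude e = S_0/v_3 = S_0·∏_{j≠3}(α_3 − α_j) = 10·12 = 120 ≡ 3 (mod 13).
Step 5: correct position 3: c_3 = r_3 − e = 2 − 3 ≡ 12 (mod 13). Hence c = [5, 0, 12, 11, 7].
  Check: interpolating c through the α_i gives m(x) = 3 + 9·x (degree < 2) with m(α_i) = c_i for every i, so c is indeed a codeword.


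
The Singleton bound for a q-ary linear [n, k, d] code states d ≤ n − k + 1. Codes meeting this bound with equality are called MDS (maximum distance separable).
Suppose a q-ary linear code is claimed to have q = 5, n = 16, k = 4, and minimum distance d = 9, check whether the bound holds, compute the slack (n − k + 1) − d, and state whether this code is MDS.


Singleton RHS = n − k + 1 = 13, slack = 4, bound satisfied, not MDS.

Singleton bound: d ≤ n − k + 1.
Here n = 16, k = 4, so n − k + 1 = 13.
Given d = 9, check d ≤ 13: YES.
Slack = (n − k + 1) − d = 4.
The code is NOT MDS (slack = 4 > 0).
Description: the claimed parameters are [16, 4, 9]_5; such a code would be non-MDS.


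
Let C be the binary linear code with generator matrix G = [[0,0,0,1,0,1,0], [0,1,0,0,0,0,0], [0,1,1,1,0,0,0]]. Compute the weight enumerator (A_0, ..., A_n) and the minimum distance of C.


Weight distribution: A_0 = 1, A_1 = 1, A_2 = 3, A_3 = 3. Minimum distance d = 1.

Enumerate all 2^3 = 8 messages m ∈ F_2^3.
For each, compute codeword c = mG in F_2^7, then tally its weight.
  m = 000 → c = 0000000, weight = 0.
  m = 100 → c = 0001010, weight = 2.
  m = 010 → c = 0100000, weight = 1.
  m = 110 → c = 0101010, weight = 3.
  m = 001 → c = 0111000, weight = 3.
  m = 101 → c = 0110010, weight = 3.
  m = 011 → c = 0011000, weight = 2.
  m = 111 → c = 0010010, weight = 2.
Tally weights:
  weight 0: 1 codewords.
  weight 1: 1 codewords.
  weight 2: 3 codewords.
  weight 3: 3 codewords.
Minimum distance d = smallest w > 0 with A_w > 0 = 1.
Sanity: Σ A_w = 8 = 2^3 = 8 ✓.


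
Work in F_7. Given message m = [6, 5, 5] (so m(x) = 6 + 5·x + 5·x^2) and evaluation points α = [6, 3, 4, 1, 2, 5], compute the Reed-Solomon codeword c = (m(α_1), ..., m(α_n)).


c = [6, 3, 1, 2, 1, 2]

Message polynomial: m(x) = 6 + 5·x + 5·x^2 (mod 7).
For each evaluation point α_i, compute m(α_i) mod 7:
  α_1 = 6: Horner steps 5 → 0 → 6, so m(6) = 6.
  α_2 = 3: Horner steps 5 → 6 → 3, so m(3) = 3.
  α_3 = 4: Horner steps 5 → 4 → 1, so m(4) = 1.
  α_4 = 1: Horner steps 5 → 3 → 2, so m(1) = 2.
  α_5 = 2: Horner steps 5 → 1 → 1, so m(2) = 1.
  α_6 = 5: Horner steps 5 → 2 → 2, so m(5) = 2.
Codeword c = [6, 3, 1, 2, 1, 2] ∈ F_7^6.


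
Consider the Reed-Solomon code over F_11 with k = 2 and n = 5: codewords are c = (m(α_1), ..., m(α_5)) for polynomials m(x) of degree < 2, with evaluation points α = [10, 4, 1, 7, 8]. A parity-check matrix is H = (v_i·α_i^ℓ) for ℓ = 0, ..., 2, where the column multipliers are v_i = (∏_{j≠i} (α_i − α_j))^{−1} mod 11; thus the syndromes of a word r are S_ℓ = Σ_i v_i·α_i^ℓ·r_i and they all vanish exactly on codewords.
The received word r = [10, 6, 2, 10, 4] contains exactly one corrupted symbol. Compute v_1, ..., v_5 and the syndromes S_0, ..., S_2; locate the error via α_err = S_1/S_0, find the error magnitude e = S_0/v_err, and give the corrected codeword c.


S = (8, 3, 8), error at position 1, error magnitude e = 7, c = [3, 6, 2, 10, 4].

Step 1: column multipliers v_i = (∏_{j≠i}(α_i − α_j))^{−1} mod 11.
  i = 1 (α = 10): (10−4)(10−1)(10−7)(10−8) = 6·9·3·2 = 324 ≡ 5, so v_1 = 5^{−1} = 9 (mod 11).
  i = 2 (α = 4): (4−10)(4−1)(4−7)(4−8) = (−6)·3·(−3)·(−4) = −216 ≡ 4, so v_2 = 4^{−1} = 3 (mod 11).
  i = 3 (α = 1): (1−10)(1−4)(1−7)(1−8) = (−9)·(−3)·(−6)·(−7) = 1134 ≡ 1, so v_3 = 1^{−1} = 1 (mod 11).
  i = 4 (α = 7): (7−10)(7−4)(7−1)(7−8) = (−3)·3·6·(−1) = 54 ≡ 10, so v_4 = 10^{−1} = 10 (mod 11).
  i = 5 (α = 8): (8−10)(8−4)(8−1)(8−7) = (−2)·4·7·1 = −56 ≡ 10, so v_5 = 10^{−1} = 10 (mod 11).
  v = [9, 3, 1, 10, 10].
Step 2: syndromes of r = [10, 6, 2, 10, 4] (all sums mod 11).
  S_0 = Σ v_i r_i = 9·10 + 3·6 + 1·2 + 10·10 + 10·4 = 250 ≡ 8.
  S_1 = Σ v_i α_i r_i = 9·10·10 + 3·4·6 + 1·1·2 + 10·7·10 + 10·8·4 = 1994 ≡ 3.
  α_i^2 mod 11 = [1, 5, 1, 5, 9].
  S_2 = Σ v_i α_i^2 r_i = 9·1·10 + 3·5·6 + 1·1·2 + 10·5·10 + 10·9·4 = 1042 ≡ 8.
  S = (8, 3, 8) ≠ 0, so r is not a codeword (an error is present).
Step 3: locate the error. For a single error e at position i, S_ℓ = v_i·e·α_i^ℓ, so α_err = S_1/S_0.
  S_0^{−1} = 8^{−1} = 7 (mod 11), so α_err = 3·7 = 21 ≡ 10 = α_1. Error position i = 1.
  Consistency check: S_2/S_1 = 8·4 = 32 ≡ 10 = α_err ✓ (single-error assumption holds).
Step 4: error magnitude e = S_0/v_1 = S_0·∏_{j≠1}(α_1 − α_j) = 8·5 = 40 ≡ 7 (mod 11).
Step 5: correct position 1: c_1 = r_1 − e = 10 − 7 ≡ 3 (mod 11). Hence c = [3, 6, 2, 10, 4].
  Check: interpolating c through the α_i gives m(x) = 8 + 5·x (degree < 2) with m(α_i) = c_i for every i, so c is indeed a codeword.


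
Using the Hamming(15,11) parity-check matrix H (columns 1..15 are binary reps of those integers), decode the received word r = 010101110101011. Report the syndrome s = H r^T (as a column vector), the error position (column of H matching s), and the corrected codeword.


s = (1, 0, 0, 0)^T, error position = 8, corrected codeword c = 010101100101011

Compute s = H r^T mod 2 one row at a time:
  s_1 = 1 + 0 + 1 + 0 + 1 + 0 + 1 + 1 = 5 ≡ 1 (mod 2).
  s_2 = 1 + 0 + 1 + 1 + 1 + 0 + 1 + 1 = 6 ≡ 0 (mod 2).
  s_3 = 1 + 0 + 1 + 1 + 1 + 0 + 1 + 1 = 6 ≡ 0 (mod 2).
  s_4 = 0 + 0 + 0 + 1 + 0 + 0 + 0 + 1 = 2 ≡ 0 (mod 2).
s = (1, 0, 0, 0)^T — this equals column 8 of H (binary 1000), so error is at position 8.
Correct: flip bit 8 of r = 010101110101011 to get c = 010101100101011.


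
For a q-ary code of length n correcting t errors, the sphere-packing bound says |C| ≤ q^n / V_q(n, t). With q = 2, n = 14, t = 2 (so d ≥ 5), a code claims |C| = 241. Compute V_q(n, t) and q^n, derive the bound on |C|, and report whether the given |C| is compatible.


V_q(n, t) = 106, q^n = 16384, Hamming bound = 154, |C| = 241 > bound (violated).

Step 1: Compute V_q(n, t) = Σ_{j=0}^2 C(n, j) (q−1)^j.
  j = 0: C(14,0)·(1)^0 = 1·1 = 1.
  j = 1: C(14,1)·(1)^1 = 14·1 = 14.
  j = 2: C(14,2)·(1)^2 = 91·1 = 91.
  V_q(n, t) = 1 + 14 + 91 = 106.
Step 2: q^n = 2^14 = 16384.
Step 3: Hamming bound ⌊q^n / V_q(n,t)⌋ = ⌊16384/106⌋ = 154.
Step 4: Compare |C| = 241 to 154: violated.
The claimed |C| lies above the Hamming bound, so no 2-ary code of length 14 with d ≥ 5 can have 241 codewords.


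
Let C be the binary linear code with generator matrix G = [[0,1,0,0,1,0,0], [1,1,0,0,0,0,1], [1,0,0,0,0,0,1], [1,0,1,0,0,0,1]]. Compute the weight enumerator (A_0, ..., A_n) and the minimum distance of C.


Weight distribution: A_0 = 1, A_1 = 3, A_2 = 4, A_3 = 4, A_4 = 3, A_5 = 1. Minimum distance d = 1.

Enumerate all 2^4 = 16 messages m ∈ F_2^4.
For each, compute codeword c = mG in F_2^7, then tally its weight.
  m = 0000 → c = 0000000, weight = 0.
  m = 1000 → c = 0100100, weight = 2.
  m = 0100 → c = 1100001, weight = 3.
  m = 1100 → c = 1000101, weight = 3.
  m = 0010 → c = 1000001, weight = 2.
  m = 1010 → c = 1100101, weight = 4.
  m = 0110 → c = 0100000, weight = 1.
  m = 1110 → c = 0000100, weight = 1.
  m = 0001 → c = 1010001, weight = 3.
  m = 1001 → c = 1110101, weight = 5.
  m = 0101 → c = 0110000, weight = 2.
  m = 1101 → c = 0010100, weight = 2.
  m = 0011 → c = 0010000, weight = 1.
  m = 1011 → c = 0110100, weight = 3.
  m = 0111 → c = 1110001, weight = 4.
  m = 1111 → c = 1010101, weight = 4.
Tally weights:
  weight 0: 1 codewords.
  weight 1: 3 codewords.
  weight 2: 4 codewords.
  weight 3: 4 codewords.
  weight 4: 3 codewords.
  weight 5: 1 codewords.
Minimum distance d = smallest w > 0 with A_w > 0 = 1.
Sanity: Σ A_w = 16 = 2^4 = 16 ✓.


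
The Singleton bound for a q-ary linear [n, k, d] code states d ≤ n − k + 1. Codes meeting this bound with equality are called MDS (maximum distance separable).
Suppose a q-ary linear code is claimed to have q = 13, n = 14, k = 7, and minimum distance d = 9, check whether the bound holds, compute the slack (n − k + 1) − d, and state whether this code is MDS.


Singleton RHS = n − k + 1 = 8, slack = -1, bound violated (no such code; not MDS).

Singleton bound: d ≤ n − k + 1.
Here n = 14, k = 7, so n − k + 1 = 8.
Given d = 9, check d ≤ 8: NO.
Slack = (n − k + 1) − d = -1.
The slack is negative: d = 9 exceeds n − k + 1 = 8 by 1, so the Singleton bound is violated and no linear [14, 7, 9]_13 code can exist. In particular it is not MDS (MDS requires d = n − k + 1 exactly).
Description: the claimed parameters are [14, 7, 9]_13; such a code would be impossible (violates the Singleton bound).


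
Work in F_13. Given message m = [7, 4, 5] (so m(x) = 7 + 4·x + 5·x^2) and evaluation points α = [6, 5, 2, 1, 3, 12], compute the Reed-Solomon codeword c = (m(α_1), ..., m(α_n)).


c = [3, 9, 9, 3, 12, 8]

Message polynomial: m(x) = 7 + 4·x + 5·x^2 (mod 13).
For each evaluation point α_i, compute m(α_i) mod 13:
  α_1 = 6: Horner steps 5 → 8 → 3, so m(6) = 3.
  α_2 = 5: Horner steps 5 → 3 → 9, so m(5) = 9.
  α_3 = 2: Horner steps 5 → 1 → 9, so m(2) = 9.
  α_4 = 1: Horner steps 5 → 9 → 3, so m(1) = 3.
  α_5 = 3: Horner steps 5 → 6 → 12, so m(3) = 12.
  α_6 = 12: Horner steps 5 → 12 → 8, so m(12) = 8.
Codeword c = [3, 9, 9, 3, 12, 8] ∈ F_13^6.


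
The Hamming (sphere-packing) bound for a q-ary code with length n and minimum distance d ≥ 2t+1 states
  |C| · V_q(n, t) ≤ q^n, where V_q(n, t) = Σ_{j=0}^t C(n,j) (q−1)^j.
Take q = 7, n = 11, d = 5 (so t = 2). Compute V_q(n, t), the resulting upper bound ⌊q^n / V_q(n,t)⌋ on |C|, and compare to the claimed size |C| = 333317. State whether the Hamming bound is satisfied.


V_q(n, t) = 2047, q^n = 1977326743, Hamming bound = 965963, |C| = 333317 ≤ bound (satisfied).

Step 1: Compute V_q(n, t) = Σ_{j=0}^2 C(n, j) (q−1)^j.
  j = 0: C(11,0)·(6)^0 = 1·1 = 1.
  j = 1: C(11,1)·(6)^1 = 11·6 = 66.
  j = 2: C(11,2)·(6)^2 = 55·36 = 1980.
  V_q(n, t) = 1 + 66 + 1980 = 2047.
Step 2: q^n = 7^11 = 1977326743.
Step 3: Hamming bound ⌊q^n / V_q(n,t)⌋ = ⌊1977326743/2047⌋ = 965963.
Step 4: Compare |C| = 333317 to 965963: satisfied.
The claimed |C| lies below the Hamming bound.


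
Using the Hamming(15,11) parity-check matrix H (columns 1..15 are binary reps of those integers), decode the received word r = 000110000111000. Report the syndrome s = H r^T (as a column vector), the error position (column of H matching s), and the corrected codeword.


s = (1, 1, 0, 0)^T, error position = 12, corrected codeword c = 000110000110000

Compute s = H r^T mod 2 one row at a time:
  s_1 = 0 + 0 + 1 + 1 + 1 + 0 + 0 + 0 = 3 ≡ 1 (mod 2).
  s_2 = 1 + 1 + 0 + 0 + 1 + 0 + 0 + 0 = 3 ≡ 1 (mod 2).
  s_3 = 0 + 0 + 0 + 0 + 1 + 1 + 0 + 0 = 2 ≡ 0 (mod 2).
  s_4 = 0 + 0 + 1 + 0 + 0 + 1 + 0 + 0 = 2 ≡ 0 (mod 2).
s = (1, 1, 0, 0)^T — this equals column 12 of H (binary 1100), so error is at position 12.
Correct: flip bit 12 of r = 000110000111000 to get c = 000110000110000.


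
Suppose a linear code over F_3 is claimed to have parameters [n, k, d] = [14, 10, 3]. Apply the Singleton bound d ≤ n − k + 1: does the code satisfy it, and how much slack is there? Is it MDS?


Singleton RHS = n − k + 1 = 5, slack = 2, bound satisfied, not MDS.

Singleton bound: d ≤ n − k + 1.
Here n = 14, k = 10, so n − k + 1 = 5.
Given d = 3, check d ≤ 5: YES.
Slack = (n − k + 1) − d = 2.
The code is NOT MDS (slack = 2 > 0).
Description: the claimed parameters are [14, 10, 3]_3; such a code would be non-MDS.


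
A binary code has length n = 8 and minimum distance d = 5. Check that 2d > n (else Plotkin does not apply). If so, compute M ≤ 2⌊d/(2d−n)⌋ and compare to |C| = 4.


Plotkin bound M ≤ 4; given |C| = 4 ≤ bound (satisfied).

Check applicability: 2d = 10, n = 8.
2d − n = 2 > 0, so Plotkin applies.
Compute d/(2d−n) = 5/2 ≈ 2.5000.
⌊d/(2d−n)⌋ = 2.
Plotkin bound: M ≤ 2·2 = 4.
Given |C| = 4, check: satisfied.
This |C| is at the Plotkin bound.


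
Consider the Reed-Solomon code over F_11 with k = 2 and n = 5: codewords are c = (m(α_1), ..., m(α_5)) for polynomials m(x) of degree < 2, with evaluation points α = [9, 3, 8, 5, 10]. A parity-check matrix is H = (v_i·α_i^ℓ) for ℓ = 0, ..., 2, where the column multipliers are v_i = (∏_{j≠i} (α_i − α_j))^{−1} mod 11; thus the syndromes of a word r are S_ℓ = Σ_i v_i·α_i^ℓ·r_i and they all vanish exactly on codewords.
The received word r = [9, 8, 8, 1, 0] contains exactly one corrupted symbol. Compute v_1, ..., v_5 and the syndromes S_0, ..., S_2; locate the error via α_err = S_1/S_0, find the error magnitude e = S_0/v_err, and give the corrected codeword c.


S = (7, 1, 8), error at position 3, error magnitude e = 1, c = [9, 8, 7, 1, 0].

Step 1: column multipliers v_i = (∏_{j≠i}(α_i − α_j))^{−1} mod 11.
  i = 1 (α = 9): (9−3)(9−8)(9−5)(9−10) = 6·1·4·(−1) = −24 ≡ 9, so v_1 = 9^{−1} = 5 (mod 11).
  i = 2 (α = 3): (3−9)(3−8)(3−5)(3−10) = (−6)·(−5)·(−2)·(−7) = 420 ≡ 2, so v_2 = 2^{−1} = 6 (mod 11).
  i = 3 (α = 8): (8−9)(8−3)(8−5)(8−10) = (−1)·5·3·(−2) = 30 ≡ 8, so v_3 = 8^{−1} = 7 (mod 11).
  i = 4 (α = 5): (5−9)(5−3)(5−8)(5−10) = (−4)·2·(−3)·(−5) = −120 ≡ 1, so v_4 = 1^{−1} = 1 (mod 11).
  i = 5 (α = 10): (10−9)(10−3)(10−8)(10−5) = 1·7·2·5 = 70 ≡ 4, so v_5 = 4^{−1} = 3 (mod 11).
  v = [5, 6, 7, 1, 3].
Step 2: syndromes of r = [9, 8, 8, 1, 0] (all sums mod 11).
  S_0 = Σ v_i r_i = 5·9 + 6·8 + 7·8 + 1·1 + 3·0 = 150 ≡ 7.
  S_1 = Σ v_i α_i r_i = 5·9·9 + 6·3·8 + 7·8·8 + 1·5·1 + 3·10·0 = 1002 ≡ 1.
  α_i^2 mod 11 = [4, 9, 9, 3, 1].
  S_2 = Σ v_i α_i^2 r_i = 5·4·9 + 6·9·8 + 7·9·8 + 1·3·1 + 3·1·0 = 1119 ≡ 8.
  S = (7, 1, 8) ≠ 0, so r is not a codeword (an error is present).
Step 3: locate the error. For a single error e at position i, S_ℓ = v_i·e·α_i^ℓ, so α_err = S_1/S_0.
  S_0^{−1} = 7^{−1} = 8 (mod 11), so α_err = 1·8 = 8 ≡ 8 = α_3. Error position i = 3.
  Consistency check: S_2/S_1 = 8·1 = 8 ≡ 8 = α_err ✓ (single-error assumption holds).
Step 4: error magnitude e = S_0/v_3 = S_0·∏_{j≠3}(α_3 − α_j) = 7·8 = 56 ≡ 1 (mod 11).
Step 5: correct position 3: c_3 = r_3 − e = 8 − 1 ≡ 7 (mod 11). Hence c = [9, 8, 7, 1, 0].
  Check: interpolating c through the α_i gives m(x) = 2 + 2·x (degree < 2) with m(α_i) = c_i for every i, so c is indeed a codeword.


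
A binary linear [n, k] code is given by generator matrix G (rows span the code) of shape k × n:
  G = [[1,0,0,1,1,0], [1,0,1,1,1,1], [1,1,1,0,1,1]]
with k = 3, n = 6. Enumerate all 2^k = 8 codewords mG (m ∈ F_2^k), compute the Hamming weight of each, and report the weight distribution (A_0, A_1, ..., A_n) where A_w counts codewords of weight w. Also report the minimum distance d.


Weight distribution: A_0 = 1, A_2 = 2, A_3 = 2, A_4 = 1, A_5 = 2. Minimum distance d = 2.

Enumerate all 2^3 = 8 messages m ∈ F_2^3.
For each, compute codeword c = mG in F_2^6, then tally its weight.
  m = 000 → c = 000000, weight = 0.
  m = 100 → c = 100110, weight = 3.
  m = 010 → c = 101111, weight = 5.
  m = 110 → c = 001001, weight = 2.
  m = 001 → c = 111011, weight = 5.
  m = 101 → c = 011101, weight = 4.
  m = 011 → c = 010100, weight = 2.
  m = 111 → c = 110010, weight = 3.
Tally weights:
  weight 0: 1 codewords.
  weight 2: 2 codewords.
  weight 3: 2 codewords.
  weight 4: 1 codewords.
  weight 5: 2 codewords.
Minimum distance d = smallest w > 0 with A_w > 0 = 2.
Sanity: Σ A_w = 8 = 2^3 = 8 ✓.


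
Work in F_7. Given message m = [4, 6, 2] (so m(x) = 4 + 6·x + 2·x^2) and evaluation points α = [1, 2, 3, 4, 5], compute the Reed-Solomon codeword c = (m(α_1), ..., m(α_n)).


c = [5, 3, 5, 4, 0]

Message polynomial: m(x) = 4 + 6·x + 2·x^2 (mod 7).
For each evaluation point α_i, compute m(α_i) mod 7:
  α_1 = 1: Horner steps 2 → 1 → 5, so m(1) = 5.
  α_2 = 2: Horner steps 2 → 3 → 3, so m(2) = 3.
  α_3 = 3: Horner steps 2 → 5 → 5, so m(3) = 5.
  α_4 = 4: Horner steps 2 → 0 → 4, so m(4) = 4.
  α_5 = 5: Horner steps 2 → 2 → 0, so m(5) = 0.
Codeword c = [5, 3, 5, 4, 0] ∈ F_7^5.


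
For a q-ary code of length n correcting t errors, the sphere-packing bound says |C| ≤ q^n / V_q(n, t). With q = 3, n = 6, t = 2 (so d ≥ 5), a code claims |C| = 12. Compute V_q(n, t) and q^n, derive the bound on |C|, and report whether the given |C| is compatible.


V_q(n, t) = 73, q^n = 729, Hamming bound = 9, |C| = 12 > bound (violated).

Step 1: Compute V_q(n, t) = Σ_{j=0}^2 C(n, j) (q−1)^j.
  j = 0: C(6,0)·(2)^0 = 1·1 = 1.
  j = 1: C(6,1)·(2)^1 = 6·2 = 12.
  j = 2: C(6,2)·(2)^2 = 15·4 = 60.
  V_q(n, t) = 1 + 12 + 60 = 73.
Step 2: q^n = 3^6 = 729.
Step 3: Hamming bound ⌊q^n / V_q(n,t)⌋ = ⌊729/73⌋ = 9.
Step 4: Compare |C| = 12 to 9: violated.
The claimed |C| lies above the Hamming bound, so no 3-ary code of length 6 with d ≥ 5 can have 12 codewords.


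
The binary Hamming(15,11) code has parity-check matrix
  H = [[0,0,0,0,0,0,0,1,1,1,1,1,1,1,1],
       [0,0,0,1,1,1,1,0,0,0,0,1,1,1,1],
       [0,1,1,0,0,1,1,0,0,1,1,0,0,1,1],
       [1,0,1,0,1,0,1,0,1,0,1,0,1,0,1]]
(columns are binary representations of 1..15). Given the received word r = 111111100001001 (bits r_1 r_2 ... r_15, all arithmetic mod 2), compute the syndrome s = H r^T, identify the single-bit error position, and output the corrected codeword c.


s = (0, 0, 1, 1)^T, error position = 3, corrected codeword c = 110111100001001

Compute s = H r^T mod 2 one row at a time:
  s_1 = 0 + 0 + 0 + 0 + 1 + 0 + 0 + 1 = 2 ≡ 0 (mod 2).
  s_2 = 1 + 1 + 1 + 1 + 1 + 0 + 0 + 1 = 6 ≡ 0 (mod 2).
  s_3 = 1 + 1 + 1 + 1 + 0 + 0 + 0 + 1 = 5 ≡ 1 (mod 2).
  s_4 = 1 + 1 + 1 + 1 + 0 + 0 + 0 + 1 = 5 ≡ 1 (mod 2).
s = (0, 0, 1, 1)^T — this equals column 3 of H (binary 0011), so error is at position 3.
Correct: flip bit 3 of r = 111111100001001 to get c = 110111100001001.


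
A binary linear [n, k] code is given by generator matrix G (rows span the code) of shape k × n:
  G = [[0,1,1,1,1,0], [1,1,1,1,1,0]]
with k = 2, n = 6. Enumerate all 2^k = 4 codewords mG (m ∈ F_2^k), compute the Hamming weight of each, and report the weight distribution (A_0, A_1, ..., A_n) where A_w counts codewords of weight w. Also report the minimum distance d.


Weight distribution: A_0 = 1, A_1 = 1, A_4 = 1, A_5 = 1. Minimum distance d = 1.

Enumerate all 2^2 = 4 messages m ∈ F_2^2.
For each, compute codeword c = mG in F_2^6, then tally its weight.
  m = 00 → c = 000000, weight = 0.
  m = 10 → c = 011110, weight = 4.
  m = 01 → c = 111110, weight = 5.
  m = 11 → c = 100000, weight = 1.
Tally weights:
  weight 0: 1 codewords.
  weight 1: 1 codewords.
  weight 4: 1 codewords.
  weight 5: 1 codewords.
Minimum distance d = smallest w > 0 with A_w > 0 = 1.
Sanity: Σ A_w = 4 = 2^2 = 4 ✓.


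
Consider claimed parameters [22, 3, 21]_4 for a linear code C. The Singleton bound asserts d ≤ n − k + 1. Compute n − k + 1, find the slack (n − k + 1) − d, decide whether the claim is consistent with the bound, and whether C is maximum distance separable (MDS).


Singleton RHS = n − k + 1 = 20, slack = -1, bound violated (no such code; not MDS).

Singleton bound: d ≤ n − k + 1.
Here n = 22, k = 3, so n − k + 1 = 20.
Given d = 21, check d ≤ 20: NO.
Slack = (n − k + 1) − d = -1.
The slack is negative: d = 21 exceeds n − k + 1 = 20 by 1, so the Singleton bound is violated and no linear [22, 3, 21]_4 code can exist. In particular it is not MDS (MDS requires d = n − k + 1 exactly).
Description: the claimed parameters are [22, 3, 21]_4; such a code would be impossible (violates the Singleton bound).


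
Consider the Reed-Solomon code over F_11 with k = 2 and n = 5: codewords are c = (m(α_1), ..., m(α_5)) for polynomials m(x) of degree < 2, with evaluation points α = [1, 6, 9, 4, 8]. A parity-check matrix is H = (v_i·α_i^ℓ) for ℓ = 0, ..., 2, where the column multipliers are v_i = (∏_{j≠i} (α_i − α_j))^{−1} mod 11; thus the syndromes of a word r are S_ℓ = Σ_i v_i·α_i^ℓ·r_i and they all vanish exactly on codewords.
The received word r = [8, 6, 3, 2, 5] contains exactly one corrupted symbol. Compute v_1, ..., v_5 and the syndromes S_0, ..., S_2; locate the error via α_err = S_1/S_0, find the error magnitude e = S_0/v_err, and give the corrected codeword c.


S = (6, 3, 7), error at position 2, error magnitude e = 8, c = [8, 9, 3, 2, 5].

Step 1: column multipliers v_i = (∏_{j≠i}(α_i − α_j))^{−1} mod 11.
  i = 1 (α = 1): (1−6)(1−9)(1−4)(1−8) = (−5)·(−8)·(−3)·(−7) = 840 ≡ 4, so v_1 = 4^{−1} = 3 (mod 11).
  i = 2 (α = 6): (6−1)(6−9)(6−4)(6−8) = 5·(−3)·2·(−2) = 60 ≡ 5, so v_2 = 5^{−1} = 9 (mod 11).
  i = 3 (α = 9): (9−1)(9−6)(9−4)(9−8) = 8·3·5·1 = 120 ≡ 10, so v_3 = 10^{−1} = 10 (mod 11).
  i = 4 (α = 4): (4−1)(4−6)(4−9)(4−8) = 3·(−2)·(−5)·(−4) = −120 ≡ 1, so v_4 = 1^{−1} = 1 (mod 11).
  i = 5 (α = 8): (8−1)(8−6)(8−9)(8−4) = 7·2·(−1)·4 = −56 ≡ 10, so v_5 = 10^{−1} = 10 (mod 11).
  v = [3, 9, 10, 1, 10].
Step 2: syndromes of r = [8, 6, 3, 2, 5] (all sums mod 11).
  S_0 = Σ v_i r_i = 3·8 + 9·6 + 10·3 + 1·2 + 10·5 = 160 ≡ 6.
  S_1 = Σ v_i α_i r_i = 3·1·8 + 9·6·6 + 10·9·3 + 1·4·2 + 10·8·5 = 1026 ≡ 3.
  α_i^2 mod 11 = [1, 3, 4, 5, 9].
  S_2 = Σ v_i α_i^2 r_i = 3·1·8 + 9·3·6 + 10·4·3 + 1·5·2 + 10·9·5 = 766 ≡ 7.
  S = (6, 3, 7) ≠ 0, so r is not a codeword (an error is present).
Step 3: locate the error. For a single error e at position i, S_ℓ = v_i·e·α_i^ℓ, so α_err = S_1/S_0.
  S_0^{−1} = 6^{−1} = 2 (mod 11), so α_err = 3·2 = 6 ≡ 6 = α_2. Error position i = 2.
  Consistency check: S_2/S_1 = 7·4 = 28 ≡ 6 = α_err ✓ (single-error assumption holds).
Step 4: error magnitude e = S_0/v_2 = S_0·∏_{j≠2}(α_2 − α_j) = 6·5 = 30 ≡ 8 (mod 11).
Step 5: correct position 2: c_2 = r_2 − e = 6 − 8 ≡ 9 (mod 11). Hence c = [8, 9, 3, 2, 5].
  Check: interpolating c through the α_i gives m(x) = 10 + 9·x (degree < 2) with m(α_i) = c_i for every i, so c is indeed a codeword.


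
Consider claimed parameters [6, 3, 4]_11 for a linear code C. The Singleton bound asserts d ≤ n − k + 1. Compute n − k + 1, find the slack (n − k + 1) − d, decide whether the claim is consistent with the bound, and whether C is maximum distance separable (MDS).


Singleton RHS = n − k + 1 = 4, slack = 0, bound satisfied, MDS.

Singleton bound: d ≤ n − k + 1.
Here n = 6, k = 3, so n − k + 1 = 4.
Given d = 4, check d ≤ 4: YES.
Slack = (n − k + 1) − d = 0.
The code is MDS (slack = 0).
Description: the claimed parameters are [6, 3, 4]_11; such a code would be MDS (meets Singleton bound).


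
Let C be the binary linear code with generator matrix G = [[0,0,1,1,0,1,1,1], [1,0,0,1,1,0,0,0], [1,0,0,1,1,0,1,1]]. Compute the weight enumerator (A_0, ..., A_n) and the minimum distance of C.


Weight distribution: A_0 = 1, A_2 = 1, A_3 = 2, A_4 = 1, A_5 = 2, A_6 = 1. Minimum distance d = 2.

Enumerate all 2^3 = 8 messages m ∈ F_2^3.
For each, compute codeword c = mG in F_2^8, then tally its weight.
  m = 000 → c = 00000000, weight = 0.
  m = 100 → c = 00110111, weight = 5.
  m = 010 → c = 10011000, weight = 3.
  m = 110 → c = 10101111, weight = 6.
  m = 001 → c = 10011011, weight = 5.
  m = 101 → c = 10101100, weight = 4.
  m = 011 → c = 00000011, weight = 2.
  m = 111 → c = 00110100, weight = 3.
Tally weights:
  weight 0: 1 codewords.
  weight 2: 1 codewords.
  weight 3: 2 codewords.
  weight 4: 1 codewords.
  weight 5: 2 codewords.
  weight 6: 1 codewords.
Minimum distance d = smallest w > 0 with A_w > 0 = 2.
Sanity: Σ A_w = 8 = 2^3 = 8 ✓.


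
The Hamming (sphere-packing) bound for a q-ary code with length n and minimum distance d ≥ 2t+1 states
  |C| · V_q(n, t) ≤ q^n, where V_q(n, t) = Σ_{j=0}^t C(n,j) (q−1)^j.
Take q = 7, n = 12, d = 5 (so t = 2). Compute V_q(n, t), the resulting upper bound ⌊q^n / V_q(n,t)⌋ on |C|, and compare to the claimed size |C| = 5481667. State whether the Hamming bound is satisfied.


V_q(n, t) = 2449, q^n = 13841287201, Hamming bound = 5651811, |C| = 5481667 ≤ bound (satisfied).

Step 1: Compute V_q(n, t) = Σ_{j=0}^2 C(n, j) (q−1)^j.
  j = 0: C(12,0)·(6)^0 = 1·1 = 1.
  j = 1: C(12,1)·(6)^1 = 12·6 = 72.
  j = 2: C(12,2)·(6)^2 = 66·36 = 2376.
  V_q(n, t) = 1 + 72 + 2376 = 2449.
Step 2: q^n = 7^12 = 13841287201.
Step 3: Hamming bound ⌊q^n / V_q(n,t)⌋ = ⌊13841287201/2449⌋ = 5651811.
Step 4: Compare |C| = 5481667 to 5651811: satisfied.
The claimed |C| lies below the Hamming bound.


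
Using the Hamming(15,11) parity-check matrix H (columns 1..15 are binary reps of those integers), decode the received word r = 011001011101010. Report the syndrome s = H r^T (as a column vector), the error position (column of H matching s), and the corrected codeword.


s = (1, 1, 1, 0)^T, error position = 14, corrected codeword c = 011001011101000

Compute s = H r^T mod 2 one row at a time:
  s_1 = 1 + 1 + 1 + 0 + 1 + 0 + 1 + 0 = 5 ≡ 1 (mod 2).
  s_2 = 0 + 0 + 1 + 0 + 1 + 0 + 1 + 0 = 3 ≡ 1 (mod 2).
  s_3 = 1 + 1 + 1 + 0 + 1 + 0 + 1 + 0 = 5 ≡ 1 (mod 2).
  s_4 = 0 + 1 + 0 + 0 + 1 + 0 + 0 + 0 = 2 ≡ 0 (mod 2).
s = (1, 1, 1, 0)^T — this equals column 14 of H (binary 1110), so error is at position 14.
Correct: flip bit 14 of r = 011001011101010 to get c = 011001011101000.


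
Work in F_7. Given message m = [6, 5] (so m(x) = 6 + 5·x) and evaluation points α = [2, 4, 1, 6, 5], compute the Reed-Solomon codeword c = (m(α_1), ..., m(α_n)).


c = [2, 5, 4, 1, 3]

Message polynomial: m(x) = 6 + 5·x (mod 7).
For each evaluation point α_i, compute m(α_i) mod 7:
  α_1 = 2: Horner steps 5 → 2, so m(2) = 2.
  α_2 = 4: Horner steps 5 → 5, so m(4) = 5.
  α_3 = 1: Horner steps 5 → 4, so m(1) = 4.
  α_4 = 6: Horner steps 5 → 1, so m(6) = 1.
  α_5 = 5: Horner steps 5 → 3, so m(5) = 3.
Codeword c = [2, 5, 4, 1, 3] ∈ F_7^5.


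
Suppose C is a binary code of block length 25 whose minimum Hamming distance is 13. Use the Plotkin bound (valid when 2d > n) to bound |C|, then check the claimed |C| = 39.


Plotkin bound M ≤ 26; given |C| = 39 > bound (violated).

Check applicability: 2d = 26, n = 25.
2d − n = 1 > 0, so Plotkin applies.
Compute d/(2d−n) = 13/1 ≈ 13.0000.
⌊d/(2d−n)⌋ = 13.
Plotkin bound: M ≤ 2·13 = 26.
Given |C| = 39, check: VIOLATED.
This |C| is above the Plotkin bound, so no binary code with n = 25, d = 13 and 39 codewords exists.


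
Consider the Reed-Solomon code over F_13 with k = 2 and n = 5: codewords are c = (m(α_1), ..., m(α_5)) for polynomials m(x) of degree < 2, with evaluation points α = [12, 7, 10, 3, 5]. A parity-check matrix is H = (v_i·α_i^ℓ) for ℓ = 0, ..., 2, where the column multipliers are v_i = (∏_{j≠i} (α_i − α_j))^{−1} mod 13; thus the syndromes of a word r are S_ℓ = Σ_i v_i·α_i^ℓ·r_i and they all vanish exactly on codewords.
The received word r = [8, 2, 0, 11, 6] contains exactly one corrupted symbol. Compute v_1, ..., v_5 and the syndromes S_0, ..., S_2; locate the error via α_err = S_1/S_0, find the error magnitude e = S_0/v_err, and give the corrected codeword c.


S = (9, 11, 12), error at position 2, error magnitude e = 1, c = [8, 1, 0, 11, 6].

Step 1: column multipliers v_i = (∏_{j≠i}(α_i − α_j))^{−1} mod 13.
  i = 1 (α = 12): (12−7)(12−10)(12−3)(12−5) = 5·2·9·7 = 630 ≡ 6, so v_1 = 6^{−1} = 11 (mod 13).
  i = 2 (α = 7): (7−12)(7−10)(7−3)(7−5) = (−5)·(−3)·4·2 = 120 ≡ 3, so v_2 = 3^{−1} = 9 (mod 13).
  i = 3 (α = 10): (10−12)(10−7)(10−3)(10−5) = (−2)·3·7·5 = −210 ≡ 11, so v_3 = 11^{−1} = 6 (mod 13).
  i = 4 (α = 3): (3−12)(3−7)(3−10)(3−5) = (−9)·(−4)·(−7)·(−2) = 504 ≡ 10, so v_4 = 10^{−1} = 4 (mod 13).
  i = 5 (α = 5): (5−12)(5−7)(5−10)(5−3) = (−7)·(−2)·(−5)·2 = −140 ≡ 3, so v_5 = 3^{−1} = 9 (mod 13).
  v = [11, 9, 6, 4, 9].
Step 2: syndromes of r = [8, 2, 0, 11, 6] (all sums mod 13).
  S_0 = Σ v_i r_i = 11·8 + 9·2 + 6·0 + 4·11 + 9·6 = 204 ≡ 9.
  S_1 = Σ v_i α_i r_i = 11·12·8 + 9·7·2 + 6·10·0 + 4·3·11 + 9·5·6 = 1584 ≡ 11.
  α_i^2 mod 13 = [1, 10, 9, 9, 12].
  S_2 = Σ v_i α_i^2 r_i = 11·1·8 + 9·10·2 + 6·9·0 + 4·9·11 + 9·12·6 = 1312 ≡ 12.
  S = (9, 11, 12) ≠ 0, so r is not a codeword (an error is present).
Step 3: locate the error. For a single error e at position i, S_ℓ = v_i·e·α_i^ℓ, so α_err = S_1/S_0.
  S_0^{−1} = 9^{−1} = 3 (mod 13), so α_err = 11·3 = 33 ≡ 7 = α_2. Error position i = 2.
  Consistency check: S_2/S_1 = 12·6 = 72 ≡ 7 = α_err ✓ (single-error assumption holds).
Step 4: error magnitude e = S_0/v_2 = S_0·∏_{j≠2}(α_2 − α_j) = 9·3 = 27 ≡ 1 (mod 13).
Step 5: correct position 2: c_2 = r_2 − e = 2 − 1 ≡ 1 (mod 13). Hence c = [8, 1, 0, 11, 6].
  Check: interpolating c through the α_i gives m(x) = 12 + 4·x (degree < 2) with m(α_i) = c_i for every i, so c is indeed a codeword.
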